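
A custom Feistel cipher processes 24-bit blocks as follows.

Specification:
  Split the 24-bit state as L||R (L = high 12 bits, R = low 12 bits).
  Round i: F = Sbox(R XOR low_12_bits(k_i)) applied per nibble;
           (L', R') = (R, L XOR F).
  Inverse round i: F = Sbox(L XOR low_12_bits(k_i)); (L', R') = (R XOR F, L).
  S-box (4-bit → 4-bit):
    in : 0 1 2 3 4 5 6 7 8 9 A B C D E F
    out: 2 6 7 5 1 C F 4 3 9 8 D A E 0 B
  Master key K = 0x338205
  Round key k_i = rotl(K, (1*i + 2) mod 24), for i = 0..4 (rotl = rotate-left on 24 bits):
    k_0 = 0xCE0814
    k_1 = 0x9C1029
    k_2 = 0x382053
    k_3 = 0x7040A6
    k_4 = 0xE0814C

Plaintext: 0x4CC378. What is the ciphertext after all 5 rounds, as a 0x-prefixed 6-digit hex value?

0xC24FD7

s_0 = plaintext = 0x4CC378
s_1 = Round(s_0, k_0) = 0x378936
s_2 = Round(s_1, k_1) = 0x936A13
s_3 = Round(s_2, k_2) = 0xA13124
s_4 = Round(s_3, k_3) = 0x124C24
s_5 = Round(s_4, k_4) = 0xC24FD7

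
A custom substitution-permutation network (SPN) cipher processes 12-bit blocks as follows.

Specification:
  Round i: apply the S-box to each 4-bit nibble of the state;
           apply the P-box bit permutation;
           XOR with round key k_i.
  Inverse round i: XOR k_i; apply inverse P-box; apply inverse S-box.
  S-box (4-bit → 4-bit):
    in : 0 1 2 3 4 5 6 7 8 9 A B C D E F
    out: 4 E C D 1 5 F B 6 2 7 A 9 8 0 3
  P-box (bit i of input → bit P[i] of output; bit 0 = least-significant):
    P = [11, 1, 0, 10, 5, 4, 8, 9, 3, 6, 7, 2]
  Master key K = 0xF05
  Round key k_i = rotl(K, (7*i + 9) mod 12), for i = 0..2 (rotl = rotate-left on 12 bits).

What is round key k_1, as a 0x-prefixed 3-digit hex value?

0x05F

K = 0xF05
k_0 = rotl(K, (7*0+9) mod 12) = rotl(K, 9) = 0xBE0
k_1 = rotl(K, (7*1+9) mod 12) = rotl(K, 4) = 0x05F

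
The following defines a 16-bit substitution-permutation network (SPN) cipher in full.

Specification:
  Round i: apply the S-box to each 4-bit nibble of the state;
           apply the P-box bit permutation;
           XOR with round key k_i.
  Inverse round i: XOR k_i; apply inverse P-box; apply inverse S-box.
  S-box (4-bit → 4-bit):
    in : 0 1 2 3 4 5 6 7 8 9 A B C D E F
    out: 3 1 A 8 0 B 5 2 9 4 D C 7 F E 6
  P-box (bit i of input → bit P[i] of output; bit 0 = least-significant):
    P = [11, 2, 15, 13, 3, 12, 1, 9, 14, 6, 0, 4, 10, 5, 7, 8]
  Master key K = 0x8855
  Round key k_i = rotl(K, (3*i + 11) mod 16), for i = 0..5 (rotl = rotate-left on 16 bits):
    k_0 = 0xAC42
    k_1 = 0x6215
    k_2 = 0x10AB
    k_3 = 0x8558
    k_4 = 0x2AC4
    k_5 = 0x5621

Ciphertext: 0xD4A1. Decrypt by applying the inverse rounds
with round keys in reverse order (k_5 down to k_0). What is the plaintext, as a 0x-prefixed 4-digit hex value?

0xA5B1

s_0 = ciphertext = 0xD4A1
s_1 = InvRound(s_0, k_5) = 0x9439
s_2 = InvRound(s_1, k_4) = 0xCE5D
s_3 = InvRound(s_2, k_3) = 0x3630
s_4 = InvRound(s_3, k_2) = 0x6BA3
s_5 = InvRound(s_4, k_1) = 0xE390
s_6 = InvRound(s_5, k_0) = 0xA5B1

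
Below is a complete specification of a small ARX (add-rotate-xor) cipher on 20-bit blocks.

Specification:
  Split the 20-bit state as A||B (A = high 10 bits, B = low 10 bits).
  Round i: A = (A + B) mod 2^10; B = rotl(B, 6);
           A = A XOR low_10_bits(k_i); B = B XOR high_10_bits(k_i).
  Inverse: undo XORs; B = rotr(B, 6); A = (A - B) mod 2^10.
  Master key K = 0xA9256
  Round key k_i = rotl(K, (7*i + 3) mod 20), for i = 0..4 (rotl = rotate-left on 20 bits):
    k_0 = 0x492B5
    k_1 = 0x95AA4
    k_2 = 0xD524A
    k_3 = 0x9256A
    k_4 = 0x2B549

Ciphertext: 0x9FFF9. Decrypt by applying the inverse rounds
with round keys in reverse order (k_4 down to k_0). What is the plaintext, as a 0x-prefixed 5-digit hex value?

0x584B2

s_0 = ciphertext = 0x9FFF9
s_1 = InvRound(s_0, k_4) = 0x7A54D
s_2 = InvRound(s_1, k_3) = 0x0DC4C
s_3 = InvRound(s_2, k_2) = 0x3C58C
s_4 = InvRound(s_3, k_1) = 0x299AF
s_5 = InvRound(s_4, k_0) = 0x584B2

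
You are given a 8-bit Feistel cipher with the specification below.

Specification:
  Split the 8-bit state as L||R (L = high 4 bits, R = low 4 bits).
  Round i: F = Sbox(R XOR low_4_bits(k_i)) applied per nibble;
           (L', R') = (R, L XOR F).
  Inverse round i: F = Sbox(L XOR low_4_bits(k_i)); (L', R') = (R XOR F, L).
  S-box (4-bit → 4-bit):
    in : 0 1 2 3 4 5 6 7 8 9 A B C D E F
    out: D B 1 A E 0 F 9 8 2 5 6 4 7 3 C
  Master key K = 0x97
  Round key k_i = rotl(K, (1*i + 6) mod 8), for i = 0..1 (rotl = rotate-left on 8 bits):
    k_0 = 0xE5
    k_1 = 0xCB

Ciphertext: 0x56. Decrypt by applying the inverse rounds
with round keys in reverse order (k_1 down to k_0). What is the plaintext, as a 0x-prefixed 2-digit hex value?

0x85

s_0 = ciphertext = 0x56
s_1 = InvRound(s_0, k_1) = 0x55
s_2 = InvRound(s_1, k_0) = 0x85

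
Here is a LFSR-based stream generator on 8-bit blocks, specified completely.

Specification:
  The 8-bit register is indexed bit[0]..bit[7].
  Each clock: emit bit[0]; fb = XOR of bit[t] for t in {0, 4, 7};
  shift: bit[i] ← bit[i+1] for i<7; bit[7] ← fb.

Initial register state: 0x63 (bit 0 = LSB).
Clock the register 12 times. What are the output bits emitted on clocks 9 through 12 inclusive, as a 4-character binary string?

1100

reg_0 = 0x63
clock 1: out=1, reg = 0xB1
clock 2: out=1, reg = 0xD8
clock 3: out=0, reg = 0x6C
clock 4: out=0, reg = 0x36
clock 5: out=0, reg = 0x9B
clock 6: out=1, reg = 0xCD
clock 7: out=1, reg = 0x66
clock 8: out=0, reg = 0x33
clock 9: out=1, reg = 0x19
clock 10: out=1, reg = 0x0C
clock 11: out=0, reg = 0x06
clock 12: out=0, reg = 0x03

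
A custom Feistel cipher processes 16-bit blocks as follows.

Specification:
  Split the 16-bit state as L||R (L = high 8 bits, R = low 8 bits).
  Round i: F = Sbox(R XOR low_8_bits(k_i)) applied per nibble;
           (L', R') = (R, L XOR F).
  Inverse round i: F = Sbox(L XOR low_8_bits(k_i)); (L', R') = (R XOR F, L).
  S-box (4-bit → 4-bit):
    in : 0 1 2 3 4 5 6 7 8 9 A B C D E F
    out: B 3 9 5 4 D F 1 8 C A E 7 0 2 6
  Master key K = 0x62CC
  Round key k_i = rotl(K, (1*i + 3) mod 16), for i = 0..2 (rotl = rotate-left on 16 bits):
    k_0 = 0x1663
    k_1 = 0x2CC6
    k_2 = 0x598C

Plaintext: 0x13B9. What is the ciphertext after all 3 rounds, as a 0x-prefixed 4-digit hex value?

0xBF4C

s_0 = plaintext = 0x13B9
s_1 = Round(s_0, k_0) = 0xB919
s_2 = Round(s_1, k_1) = 0x19BF
s_3 = Round(s_2, k_2) = 0xBF4C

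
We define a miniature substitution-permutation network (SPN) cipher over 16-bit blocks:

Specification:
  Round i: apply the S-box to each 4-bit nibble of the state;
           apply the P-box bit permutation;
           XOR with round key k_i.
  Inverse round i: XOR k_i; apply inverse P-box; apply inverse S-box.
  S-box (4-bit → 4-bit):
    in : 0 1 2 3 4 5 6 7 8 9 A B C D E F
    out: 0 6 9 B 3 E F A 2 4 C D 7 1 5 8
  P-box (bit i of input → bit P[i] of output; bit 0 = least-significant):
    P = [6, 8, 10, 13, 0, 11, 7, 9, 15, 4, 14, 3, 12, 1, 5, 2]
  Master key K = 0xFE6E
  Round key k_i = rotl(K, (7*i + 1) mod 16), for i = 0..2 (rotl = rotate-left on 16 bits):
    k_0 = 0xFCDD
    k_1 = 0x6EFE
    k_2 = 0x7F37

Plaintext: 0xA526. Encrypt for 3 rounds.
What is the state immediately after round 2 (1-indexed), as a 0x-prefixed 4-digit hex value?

s_0 = plaintext = 0xA526
s_1 = Round(s_0, k_0) = 0x9BA0
s_2 = Round(s_1, k_1) = 0xAC56
s_3 = Round(s_2, k_2) = 0x90C3

0xAC56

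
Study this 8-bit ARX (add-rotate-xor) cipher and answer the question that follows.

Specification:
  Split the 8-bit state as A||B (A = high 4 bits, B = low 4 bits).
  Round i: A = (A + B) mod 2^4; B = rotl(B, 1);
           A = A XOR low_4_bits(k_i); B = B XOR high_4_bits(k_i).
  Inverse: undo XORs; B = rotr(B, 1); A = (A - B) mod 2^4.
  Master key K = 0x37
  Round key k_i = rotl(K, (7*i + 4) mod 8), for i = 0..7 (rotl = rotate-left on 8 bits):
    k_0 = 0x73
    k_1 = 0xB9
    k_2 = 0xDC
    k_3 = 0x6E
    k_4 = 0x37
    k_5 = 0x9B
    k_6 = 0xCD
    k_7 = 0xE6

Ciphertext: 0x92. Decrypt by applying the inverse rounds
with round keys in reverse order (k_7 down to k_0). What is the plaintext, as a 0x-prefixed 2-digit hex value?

s_0 = ciphertext = 0x92
s_1 = InvRound(s_0, k_7) = 0x96
s_2 = InvRound(s_1, k_6) = 0xF5
s_3 = InvRound(s_2, k_5) = 0xE6
s_4 = InvRound(s_3, k_4) = 0xFA
s_5 = InvRound(s_4, k_3) = 0xB6
s_6 = InvRound(s_5, k_2) = 0xAD
s_7 = InvRound(s_6, k_1) = 0x03
s_8 = InvRound(s_7, k_0) = 0x12

0x12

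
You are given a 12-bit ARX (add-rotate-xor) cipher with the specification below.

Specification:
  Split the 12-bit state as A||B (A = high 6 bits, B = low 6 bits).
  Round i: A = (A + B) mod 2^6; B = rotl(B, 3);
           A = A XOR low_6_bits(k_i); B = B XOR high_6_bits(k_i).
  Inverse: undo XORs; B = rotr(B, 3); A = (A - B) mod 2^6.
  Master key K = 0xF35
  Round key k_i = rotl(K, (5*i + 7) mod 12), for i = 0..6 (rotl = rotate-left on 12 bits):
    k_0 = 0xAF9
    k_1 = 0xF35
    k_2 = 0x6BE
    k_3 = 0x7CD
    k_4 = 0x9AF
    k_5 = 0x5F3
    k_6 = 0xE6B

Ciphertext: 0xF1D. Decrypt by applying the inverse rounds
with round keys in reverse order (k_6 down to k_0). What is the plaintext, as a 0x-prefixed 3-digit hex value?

s_0 = ciphertext = 0xF1D
s_1 = InvRound(s_0, k_6) = 0xCE4
s_2 = InvRound(s_1, k_5) = 0x89E
s_3 = InvRound(s_2, k_4) = 0x187
s_4 = InvRound(s_3, k_3) = 0x203
s_5 = InvRound(s_4, k_2) = 0xACB
s_6 = InvRound(s_5, k_1) = 0x83E
s_7 = InvRound(s_6, k_0) = 0xBEA

0xBEA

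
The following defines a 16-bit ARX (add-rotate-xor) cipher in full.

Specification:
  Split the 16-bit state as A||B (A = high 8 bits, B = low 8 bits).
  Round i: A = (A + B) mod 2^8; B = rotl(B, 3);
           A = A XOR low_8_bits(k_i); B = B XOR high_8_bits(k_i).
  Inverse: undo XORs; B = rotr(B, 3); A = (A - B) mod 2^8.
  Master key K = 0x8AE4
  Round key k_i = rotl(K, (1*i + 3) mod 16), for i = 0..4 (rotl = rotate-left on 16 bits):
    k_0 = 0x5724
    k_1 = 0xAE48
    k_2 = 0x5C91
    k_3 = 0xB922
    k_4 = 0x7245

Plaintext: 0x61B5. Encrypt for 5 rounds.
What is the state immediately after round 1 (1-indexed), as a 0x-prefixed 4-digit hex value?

0x32FA

s_0 = plaintext = 0x61B5
s_1 = Round(s_0, k_0) = 0x32FA
s_2 = Round(s_1, k_1) = 0x6479
s_3 = Round(s_2, k_2) = 0x4C97
s_4 = Round(s_3, k_3) = 0xC105
s_5 = Round(s_4, k_4) = 0x835A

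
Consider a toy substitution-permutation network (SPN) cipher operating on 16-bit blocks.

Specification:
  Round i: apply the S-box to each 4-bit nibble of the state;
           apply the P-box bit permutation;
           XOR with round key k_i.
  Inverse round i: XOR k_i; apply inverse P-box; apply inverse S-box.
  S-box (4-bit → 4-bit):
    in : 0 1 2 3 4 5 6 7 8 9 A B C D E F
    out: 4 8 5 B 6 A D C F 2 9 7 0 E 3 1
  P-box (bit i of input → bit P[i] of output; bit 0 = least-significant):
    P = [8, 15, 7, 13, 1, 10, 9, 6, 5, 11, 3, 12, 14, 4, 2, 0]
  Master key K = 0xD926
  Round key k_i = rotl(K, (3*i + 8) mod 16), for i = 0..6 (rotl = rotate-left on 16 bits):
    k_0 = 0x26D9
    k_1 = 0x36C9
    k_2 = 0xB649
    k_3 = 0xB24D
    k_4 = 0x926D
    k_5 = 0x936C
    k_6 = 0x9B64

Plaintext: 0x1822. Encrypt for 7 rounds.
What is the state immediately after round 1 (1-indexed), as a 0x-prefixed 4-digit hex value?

s_0 = plaintext = 0x1822
s_1 = Round(s_0, k_0) = 0x3D72
s_2 = Round(s_1, k_1) = 0x6D10
s_3 = Round(s_2, k_2) = 0xEE84
s_4 = Round(s_3, k_3) = 0x7CBF
s_5 = Round(s_4, k_4) = 0x956A
s_6 = Round(s_5, k_5) = 0xA83E
s_7 = Round(s_6, k_6) = 0x460F

0x3D72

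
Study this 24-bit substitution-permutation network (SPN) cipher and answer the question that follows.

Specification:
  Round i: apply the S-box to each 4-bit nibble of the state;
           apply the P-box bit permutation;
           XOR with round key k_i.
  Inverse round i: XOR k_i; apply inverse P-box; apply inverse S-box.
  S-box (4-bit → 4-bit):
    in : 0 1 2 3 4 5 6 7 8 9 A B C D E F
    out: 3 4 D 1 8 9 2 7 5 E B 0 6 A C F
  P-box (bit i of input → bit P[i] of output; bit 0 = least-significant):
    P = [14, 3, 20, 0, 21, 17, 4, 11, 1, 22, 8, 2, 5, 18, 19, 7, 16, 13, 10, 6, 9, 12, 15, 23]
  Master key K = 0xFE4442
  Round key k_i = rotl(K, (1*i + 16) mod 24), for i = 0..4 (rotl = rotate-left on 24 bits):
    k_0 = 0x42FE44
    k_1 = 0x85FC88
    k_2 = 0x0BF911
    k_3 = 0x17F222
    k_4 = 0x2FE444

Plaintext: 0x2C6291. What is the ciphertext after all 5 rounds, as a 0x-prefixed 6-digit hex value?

s_0 = plaintext = 0x2C6291
s_1 = Round(s_0, k_0) = 0xD45152
s_2 = Round(s_1, k_1) = 0x35A569
s_3 = Round(s_2, k_2) = 0x1CFBFE
s_4 = Round(s_3, k_3) = 0x295E93
s_5 = Round(s_4, k_4) = 0xAD0BB0

0xAD0BB0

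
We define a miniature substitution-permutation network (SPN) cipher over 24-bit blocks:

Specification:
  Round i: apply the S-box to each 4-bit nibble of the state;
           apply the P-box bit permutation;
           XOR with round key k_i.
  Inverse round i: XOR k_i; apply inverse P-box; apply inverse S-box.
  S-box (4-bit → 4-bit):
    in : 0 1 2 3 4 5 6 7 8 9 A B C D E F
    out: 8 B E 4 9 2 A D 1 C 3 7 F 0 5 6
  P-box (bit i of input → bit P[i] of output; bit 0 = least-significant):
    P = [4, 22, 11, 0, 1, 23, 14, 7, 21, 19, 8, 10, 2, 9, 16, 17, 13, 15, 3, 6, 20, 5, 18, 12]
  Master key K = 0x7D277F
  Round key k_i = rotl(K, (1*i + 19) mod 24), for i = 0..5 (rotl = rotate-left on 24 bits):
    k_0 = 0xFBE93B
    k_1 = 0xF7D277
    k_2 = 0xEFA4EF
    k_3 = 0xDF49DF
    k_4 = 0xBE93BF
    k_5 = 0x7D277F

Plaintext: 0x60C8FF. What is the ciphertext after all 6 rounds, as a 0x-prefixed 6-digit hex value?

s_0 = plaintext = 0x60C8FF
s_1 = Round(s_0, k_0) = 0x18B35F
s_2 = Round(s_1, k_1) = 0x26E953
s_3 = Round(s_2, k_2) = 0x6A398B
s_4 = Round(s_3, k_3) = 0x9EF4ED
s_5 = Round(s_4, k_4) = 0x9BE5B5
s_6 = Round(s_5, k_5) = 0xB0D771

0xB0D771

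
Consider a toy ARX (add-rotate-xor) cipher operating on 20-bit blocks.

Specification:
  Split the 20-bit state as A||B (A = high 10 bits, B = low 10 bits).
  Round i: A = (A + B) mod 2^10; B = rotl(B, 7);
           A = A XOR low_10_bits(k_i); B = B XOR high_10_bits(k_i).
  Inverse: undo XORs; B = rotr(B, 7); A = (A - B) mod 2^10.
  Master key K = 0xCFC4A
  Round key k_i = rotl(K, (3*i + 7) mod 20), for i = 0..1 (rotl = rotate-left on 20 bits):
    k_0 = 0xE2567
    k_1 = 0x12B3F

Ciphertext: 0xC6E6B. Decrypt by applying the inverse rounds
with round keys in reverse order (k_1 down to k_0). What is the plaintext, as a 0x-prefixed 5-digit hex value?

s_0 = ciphertext = 0xC6E6B
s_1 = InvRound(s_0, k_1) = 0xC610C
s_2 = InvRound(s_1, k_0) = 0x9482D

0x9482D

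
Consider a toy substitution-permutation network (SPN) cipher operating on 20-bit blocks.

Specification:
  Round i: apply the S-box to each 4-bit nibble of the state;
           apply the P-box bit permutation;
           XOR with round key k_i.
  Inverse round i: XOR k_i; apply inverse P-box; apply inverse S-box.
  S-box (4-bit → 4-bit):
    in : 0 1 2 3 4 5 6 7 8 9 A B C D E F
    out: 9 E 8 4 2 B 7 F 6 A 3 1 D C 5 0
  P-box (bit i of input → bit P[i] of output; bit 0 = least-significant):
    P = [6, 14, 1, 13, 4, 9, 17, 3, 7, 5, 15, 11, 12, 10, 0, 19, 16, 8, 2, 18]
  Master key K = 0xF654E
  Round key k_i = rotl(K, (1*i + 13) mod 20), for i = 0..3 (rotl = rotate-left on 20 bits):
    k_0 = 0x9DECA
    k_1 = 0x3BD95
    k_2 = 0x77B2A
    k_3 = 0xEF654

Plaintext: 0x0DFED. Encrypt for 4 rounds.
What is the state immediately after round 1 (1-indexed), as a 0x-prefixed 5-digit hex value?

0x6FED9

s_0 = plaintext = 0x0DFED
s_1 = Round(s_0, k_0) = 0x6FED9
s_2 = Round(s_1, k_1) = 0x05C19
s_3 = Round(s_2, k_2) = 0x885A2
s_4 = Round(s_3, k_3) = 0xED9E1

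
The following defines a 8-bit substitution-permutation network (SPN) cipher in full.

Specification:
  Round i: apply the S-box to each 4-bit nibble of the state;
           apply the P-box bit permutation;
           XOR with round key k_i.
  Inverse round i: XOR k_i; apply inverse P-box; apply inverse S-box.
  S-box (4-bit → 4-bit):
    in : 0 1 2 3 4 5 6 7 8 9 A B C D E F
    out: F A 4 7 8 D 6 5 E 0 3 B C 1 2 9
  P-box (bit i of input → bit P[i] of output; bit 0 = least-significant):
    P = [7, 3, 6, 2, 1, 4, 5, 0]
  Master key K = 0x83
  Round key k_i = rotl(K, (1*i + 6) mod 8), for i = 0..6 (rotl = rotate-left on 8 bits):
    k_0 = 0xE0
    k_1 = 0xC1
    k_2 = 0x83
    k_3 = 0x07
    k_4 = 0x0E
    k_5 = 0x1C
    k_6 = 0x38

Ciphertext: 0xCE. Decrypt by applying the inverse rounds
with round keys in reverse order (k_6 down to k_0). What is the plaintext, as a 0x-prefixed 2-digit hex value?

0x76

s_0 = ciphertext = 0xCE
s_1 = InvRound(s_0, k_6) = 0x35
s_2 = InvRound(s_1, k_5) = 0xCE
s_3 = InvRound(s_2, k_4) = 0x97
s_4 = InvRound(s_3, k_3) = 0xED
s_5 = InvRound(s_4, k_2) = 0x78
s_6 = InvRound(s_5, k_1) = 0x8A
s_7 = InvRound(s_6, k_0) = 0x76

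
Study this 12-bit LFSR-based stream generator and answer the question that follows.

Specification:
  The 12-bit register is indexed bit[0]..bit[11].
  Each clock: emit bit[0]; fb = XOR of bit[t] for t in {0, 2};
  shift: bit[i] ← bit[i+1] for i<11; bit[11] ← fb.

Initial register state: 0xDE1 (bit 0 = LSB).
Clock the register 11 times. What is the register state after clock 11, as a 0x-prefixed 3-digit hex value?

0x533

reg_0 = 0xDE1
clock 1: out=1, reg = 0xEF0
clock 2: out=0, reg = 0x778
clock 3: out=0, reg = 0x3BC
clock 4: out=0, reg = 0x9DE
clock 5: out=0, reg = 0xCEF
clock 6: out=1, reg = 0x677
clock 7: out=1, reg = 0x33B
clock 8: out=1, reg = 0x99D
clock 9: out=1, reg = 0x4CE
clock 10: out=0, reg = 0xA67
clock 11: out=1, reg = 0x533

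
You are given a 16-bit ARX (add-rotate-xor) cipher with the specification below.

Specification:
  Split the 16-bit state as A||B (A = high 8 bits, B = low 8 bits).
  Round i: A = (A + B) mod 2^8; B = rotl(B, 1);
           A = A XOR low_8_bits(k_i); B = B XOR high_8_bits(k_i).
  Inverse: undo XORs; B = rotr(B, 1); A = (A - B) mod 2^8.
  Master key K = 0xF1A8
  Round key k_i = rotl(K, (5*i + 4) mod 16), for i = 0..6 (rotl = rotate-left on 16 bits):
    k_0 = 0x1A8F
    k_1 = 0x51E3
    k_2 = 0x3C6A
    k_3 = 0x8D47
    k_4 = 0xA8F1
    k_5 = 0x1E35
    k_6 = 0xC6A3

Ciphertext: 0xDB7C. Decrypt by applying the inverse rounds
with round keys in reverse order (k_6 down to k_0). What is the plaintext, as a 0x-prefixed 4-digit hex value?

0xD14E

s_0 = ciphertext = 0xDB7C
s_1 = InvRound(s_0, k_6) = 0x1B5D
s_2 = InvRound(s_1, k_5) = 0x8DA1
s_3 = InvRound(s_2, k_4) = 0xF884
s_4 = InvRound(s_3, k_3) = 0x3B84
s_5 = InvRound(s_4, k_2) = 0xF55C
s_6 = InvRound(s_5, k_1) = 0x9086
s_7 = InvRound(s_6, k_0) = 0xD14E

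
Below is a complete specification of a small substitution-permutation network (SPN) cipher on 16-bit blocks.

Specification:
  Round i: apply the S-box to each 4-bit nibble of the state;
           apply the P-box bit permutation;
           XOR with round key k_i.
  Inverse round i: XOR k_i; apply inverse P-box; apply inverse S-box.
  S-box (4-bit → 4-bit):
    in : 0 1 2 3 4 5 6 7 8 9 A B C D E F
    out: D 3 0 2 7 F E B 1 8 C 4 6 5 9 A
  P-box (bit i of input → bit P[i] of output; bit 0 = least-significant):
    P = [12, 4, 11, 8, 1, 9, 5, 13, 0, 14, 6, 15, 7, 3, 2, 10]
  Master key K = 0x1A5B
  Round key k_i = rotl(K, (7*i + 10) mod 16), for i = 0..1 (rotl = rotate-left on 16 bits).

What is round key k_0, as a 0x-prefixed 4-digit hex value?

K = 0x1A5B
k_0 = rotl(K, (7*0+10) mod 16) = rotl(K, 10) = 0x6C69

0x6C69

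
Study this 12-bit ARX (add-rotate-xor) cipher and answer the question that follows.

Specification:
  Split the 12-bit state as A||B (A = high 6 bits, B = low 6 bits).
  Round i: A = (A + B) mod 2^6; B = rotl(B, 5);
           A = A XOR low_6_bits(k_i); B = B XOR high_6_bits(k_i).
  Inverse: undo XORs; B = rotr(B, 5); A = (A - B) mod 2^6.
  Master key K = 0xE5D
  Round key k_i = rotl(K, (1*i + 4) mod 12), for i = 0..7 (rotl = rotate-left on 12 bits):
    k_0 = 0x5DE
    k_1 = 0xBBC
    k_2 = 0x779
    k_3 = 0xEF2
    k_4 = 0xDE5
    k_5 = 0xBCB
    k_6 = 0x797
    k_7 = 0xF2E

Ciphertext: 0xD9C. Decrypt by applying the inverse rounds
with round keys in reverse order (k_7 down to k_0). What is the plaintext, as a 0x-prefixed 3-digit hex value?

0x1EB

s_0 = ciphertext = 0xD9C
s_1 = InvRound(s_0, k_7) = 0x5C1
s_2 = InvRound(s_1, k_6) = 0x0BE
s_3 = InvRound(s_2, k_5) = 0x9E2
s_4 = InvRound(s_3, k_4) = 0x62A
s_5 = InvRound(s_4, k_3) = 0x222
s_6 = InvRound(s_5, k_2) = 0xCBF
s_7 = InvRound(s_6, k_1) = 0xB22
s_8 = InvRound(s_7, k_0) = 0x1EB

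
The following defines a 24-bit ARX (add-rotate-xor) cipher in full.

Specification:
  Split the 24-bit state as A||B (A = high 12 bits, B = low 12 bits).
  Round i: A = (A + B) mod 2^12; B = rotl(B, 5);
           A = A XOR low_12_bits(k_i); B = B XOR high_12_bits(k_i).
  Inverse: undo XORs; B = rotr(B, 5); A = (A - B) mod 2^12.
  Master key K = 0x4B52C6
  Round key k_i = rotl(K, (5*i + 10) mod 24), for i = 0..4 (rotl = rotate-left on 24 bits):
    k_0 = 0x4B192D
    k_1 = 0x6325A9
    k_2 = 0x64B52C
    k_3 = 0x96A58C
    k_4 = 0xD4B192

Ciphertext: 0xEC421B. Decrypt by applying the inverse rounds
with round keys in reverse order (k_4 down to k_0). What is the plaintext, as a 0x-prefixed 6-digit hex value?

s_0 = ciphertext = 0xEC421B
s_1 = InvRound(s_0, k_4) = 0x6DC87A
s_2 = InvRound(s_1, k_3) = 0xB48808
s_3 = InvRound(s_2, k_2) = 0xC721F2
s_4 = InvRound(s_3, k_1) = 0x99D03E
s_5 = InvRound(s_4, k_0) = 0x90C7A4

0x90C7A4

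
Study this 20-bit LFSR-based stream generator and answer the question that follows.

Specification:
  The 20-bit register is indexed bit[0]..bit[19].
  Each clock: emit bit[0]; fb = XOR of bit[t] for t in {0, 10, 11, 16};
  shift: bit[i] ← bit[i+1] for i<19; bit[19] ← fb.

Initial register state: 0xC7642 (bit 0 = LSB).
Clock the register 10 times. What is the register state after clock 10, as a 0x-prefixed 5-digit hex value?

0x8371D

reg_0 = 0xC7642
clock 1: out=0, reg = 0xE3B21
clock 2: out=1, reg = 0x71D90
clock 3: out=0, reg = 0xB8EC8
clock 4: out=0, reg = 0xDC764
clock 5: out=0, reg = 0x6E3B2
clock 6: out=0, reg = 0x371D9
clock 7: out=1, reg = 0x1B8EC
clock 8: out=0, reg = 0x0DC76
clock 9: out=0, reg = 0x06E3B
clock 10: out=1, reg = 0x8371D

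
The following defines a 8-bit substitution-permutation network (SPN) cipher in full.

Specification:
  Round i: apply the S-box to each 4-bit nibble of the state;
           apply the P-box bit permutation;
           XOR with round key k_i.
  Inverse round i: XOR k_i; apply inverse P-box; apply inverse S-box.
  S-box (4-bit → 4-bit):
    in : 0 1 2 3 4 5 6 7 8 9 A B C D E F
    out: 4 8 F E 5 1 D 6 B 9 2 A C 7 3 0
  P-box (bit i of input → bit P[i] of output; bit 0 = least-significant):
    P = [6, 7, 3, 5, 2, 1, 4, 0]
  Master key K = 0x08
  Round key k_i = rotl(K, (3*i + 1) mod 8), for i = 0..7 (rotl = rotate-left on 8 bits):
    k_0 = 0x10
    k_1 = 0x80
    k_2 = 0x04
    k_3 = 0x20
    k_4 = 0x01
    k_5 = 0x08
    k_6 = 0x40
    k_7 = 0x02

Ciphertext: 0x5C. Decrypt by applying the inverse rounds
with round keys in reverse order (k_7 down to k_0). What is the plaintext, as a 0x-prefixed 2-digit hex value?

0x0D

s_0 = ciphertext = 0x5C
s_1 = InvRound(s_0, k_7) = 0xD4
s_2 = InvRound(s_1, k_6) = 0x4A
s_3 = InvRound(s_2, k_5) = 0xA5
s_4 = InvRound(s_3, k_4) = 0x5B
s_5 = InvRound(s_4, k_3) = 0x36
s_6 = InvRound(s_5, k_2) = 0x71
s_7 = InvRound(s_6, k_1) = 0xC8
s_8 = InvRound(s_7, k_0) = 0x0D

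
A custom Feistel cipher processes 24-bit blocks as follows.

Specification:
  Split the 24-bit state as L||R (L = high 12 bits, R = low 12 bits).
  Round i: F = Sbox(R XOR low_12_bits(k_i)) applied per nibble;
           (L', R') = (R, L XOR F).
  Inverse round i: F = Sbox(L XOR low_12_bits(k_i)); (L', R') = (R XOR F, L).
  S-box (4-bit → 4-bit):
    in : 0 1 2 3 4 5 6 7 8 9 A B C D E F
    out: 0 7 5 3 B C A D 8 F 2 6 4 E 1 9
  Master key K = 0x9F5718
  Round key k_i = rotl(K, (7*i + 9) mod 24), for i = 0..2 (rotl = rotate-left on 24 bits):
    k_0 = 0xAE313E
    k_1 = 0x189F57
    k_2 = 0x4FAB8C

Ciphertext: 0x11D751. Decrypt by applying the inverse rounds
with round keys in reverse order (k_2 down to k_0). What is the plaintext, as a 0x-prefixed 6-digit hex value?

0x0CD38A

s_0 = ciphertext = 0x11D751
s_1 = InvRound(s_0, k_2) = 0x5A611D
s_2 = InvRound(s_1, k_1) = 0x38A5A6
s_3 = InvRound(s_2, k_0) = 0x0CD38A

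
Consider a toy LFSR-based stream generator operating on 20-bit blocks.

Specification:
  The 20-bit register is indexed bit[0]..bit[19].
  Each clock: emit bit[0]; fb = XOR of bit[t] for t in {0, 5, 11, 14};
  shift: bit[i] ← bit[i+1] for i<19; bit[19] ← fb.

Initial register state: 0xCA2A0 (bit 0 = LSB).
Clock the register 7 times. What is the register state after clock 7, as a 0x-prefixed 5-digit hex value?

reg_0 = 0xCA2A0
clock 1: out=0, reg = 0xE5150
clock 2: out=0, reg = 0xF28A8
clock 3: out=0, reg = 0x79454
clock 4: out=0, reg = 0x3CA2A
clock 5: out=0, reg = 0x9E515
clock 6: out=1, reg = 0x4F28A
clock 7: out=0, reg = 0xA7945

0xA7945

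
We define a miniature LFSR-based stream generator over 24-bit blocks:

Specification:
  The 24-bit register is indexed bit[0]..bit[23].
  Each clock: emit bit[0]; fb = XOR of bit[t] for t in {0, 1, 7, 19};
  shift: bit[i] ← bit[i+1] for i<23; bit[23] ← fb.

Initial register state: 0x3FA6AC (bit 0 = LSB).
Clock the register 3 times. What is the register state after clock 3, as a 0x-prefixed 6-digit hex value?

reg_0 = 0x3FA6AC
clock 1: out=0, reg = 0x1FD356
clock 2: out=0, reg = 0x0FE9AB
clock 3: out=1, reg = 0x07F4D5

0x07F4D5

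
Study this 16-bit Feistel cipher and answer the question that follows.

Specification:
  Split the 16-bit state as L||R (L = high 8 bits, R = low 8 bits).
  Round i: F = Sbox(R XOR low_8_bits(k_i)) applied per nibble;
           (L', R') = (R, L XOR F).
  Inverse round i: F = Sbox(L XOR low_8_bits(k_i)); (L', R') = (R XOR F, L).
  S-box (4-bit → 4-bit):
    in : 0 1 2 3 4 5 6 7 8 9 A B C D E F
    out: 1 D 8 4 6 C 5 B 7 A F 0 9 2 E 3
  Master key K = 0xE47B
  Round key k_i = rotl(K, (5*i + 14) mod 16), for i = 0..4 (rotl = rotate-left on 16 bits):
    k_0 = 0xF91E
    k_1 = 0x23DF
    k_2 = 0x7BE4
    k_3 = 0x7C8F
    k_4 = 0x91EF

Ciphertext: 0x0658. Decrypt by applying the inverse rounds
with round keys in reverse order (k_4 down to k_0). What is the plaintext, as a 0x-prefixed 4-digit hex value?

s_0 = ciphertext = 0x0658
s_1 = InvRound(s_0, k_4) = 0xB206
s_2 = InvRound(s_1, k_3) = 0x44B2
s_3 = InvRound(s_2, k_2) = 0x4344
s_4 = InvRound(s_3, k_1) = 0xED43
s_5 = InvRound(s_4, k_0) = 0x77ED

0x77ED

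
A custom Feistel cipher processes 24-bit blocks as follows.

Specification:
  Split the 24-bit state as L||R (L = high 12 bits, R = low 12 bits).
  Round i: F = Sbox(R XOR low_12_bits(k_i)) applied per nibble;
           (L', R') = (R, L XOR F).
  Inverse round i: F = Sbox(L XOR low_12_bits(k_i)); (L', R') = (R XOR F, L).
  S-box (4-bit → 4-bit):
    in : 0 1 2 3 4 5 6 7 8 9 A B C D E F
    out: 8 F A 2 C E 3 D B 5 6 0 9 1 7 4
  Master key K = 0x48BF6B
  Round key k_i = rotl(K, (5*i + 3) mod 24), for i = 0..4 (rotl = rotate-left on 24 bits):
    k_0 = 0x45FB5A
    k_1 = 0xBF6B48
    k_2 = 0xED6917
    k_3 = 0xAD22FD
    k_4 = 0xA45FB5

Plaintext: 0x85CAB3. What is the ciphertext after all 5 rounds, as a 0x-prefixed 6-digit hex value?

0x1306C7

s_0 = plaintext = 0x85CAB3
s_1 = Round(s_0, k_0) = 0xAB3729
s_2 = Round(s_1, k_1) = 0x72938C
s_3 = Round(s_2, k_2) = 0x38C179
s_4 = Round(s_3, k_3) = 0x179130
s_5 = Round(s_4, k_4) = 0x1306C7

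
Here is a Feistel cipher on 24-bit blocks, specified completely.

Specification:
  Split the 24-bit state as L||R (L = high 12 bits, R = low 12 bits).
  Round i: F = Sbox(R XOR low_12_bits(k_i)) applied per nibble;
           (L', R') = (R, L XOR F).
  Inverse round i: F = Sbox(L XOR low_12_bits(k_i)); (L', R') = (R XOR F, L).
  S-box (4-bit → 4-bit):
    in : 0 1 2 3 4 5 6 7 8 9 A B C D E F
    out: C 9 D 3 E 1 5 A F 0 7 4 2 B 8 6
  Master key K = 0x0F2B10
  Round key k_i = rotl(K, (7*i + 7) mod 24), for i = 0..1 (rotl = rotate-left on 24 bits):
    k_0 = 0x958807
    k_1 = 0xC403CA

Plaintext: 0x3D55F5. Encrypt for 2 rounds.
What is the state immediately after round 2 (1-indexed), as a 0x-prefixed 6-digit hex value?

0x8B8158

s_0 = plaintext = 0x3D55F5
s_1 = Round(s_0, k_0) = 0x5F58B8
s_2 = Round(s_1, k_1) = 0x8B8158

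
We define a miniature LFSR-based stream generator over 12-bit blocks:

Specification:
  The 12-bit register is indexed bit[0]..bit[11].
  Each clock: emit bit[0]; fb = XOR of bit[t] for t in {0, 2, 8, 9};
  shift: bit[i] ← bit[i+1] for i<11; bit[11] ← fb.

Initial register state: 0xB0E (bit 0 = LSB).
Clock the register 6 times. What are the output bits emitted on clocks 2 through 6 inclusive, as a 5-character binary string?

11100

reg_0 = 0xB0E
clock 1: out=0, reg = 0xD87
clock 2: out=1, reg = 0xEC3
clock 3: out=1, reg = 0x761
clock 4: out=1, reg = 0xBB0
clock 5: out=0, reg = 0x5D8
clock 6: out=0, reg = 0xAEC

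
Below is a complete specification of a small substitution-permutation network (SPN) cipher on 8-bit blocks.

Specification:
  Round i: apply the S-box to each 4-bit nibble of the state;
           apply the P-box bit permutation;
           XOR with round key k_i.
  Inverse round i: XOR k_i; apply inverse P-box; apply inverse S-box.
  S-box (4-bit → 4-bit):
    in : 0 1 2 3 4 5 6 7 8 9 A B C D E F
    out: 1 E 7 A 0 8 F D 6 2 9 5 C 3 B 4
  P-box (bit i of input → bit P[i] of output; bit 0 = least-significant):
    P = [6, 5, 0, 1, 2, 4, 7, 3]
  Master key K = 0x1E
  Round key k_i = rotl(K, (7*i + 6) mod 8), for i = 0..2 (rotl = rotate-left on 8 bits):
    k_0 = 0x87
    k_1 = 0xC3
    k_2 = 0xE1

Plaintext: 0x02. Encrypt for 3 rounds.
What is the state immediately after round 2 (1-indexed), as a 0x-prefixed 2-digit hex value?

s_0 = plaintext = 0x02
s_1 = Round(s_0, k_0) = 0xE2
s_2 = Round(s_1, k_1) = 0xBE
s_3 = Round(s_2, k_2) = 0x07

0xBE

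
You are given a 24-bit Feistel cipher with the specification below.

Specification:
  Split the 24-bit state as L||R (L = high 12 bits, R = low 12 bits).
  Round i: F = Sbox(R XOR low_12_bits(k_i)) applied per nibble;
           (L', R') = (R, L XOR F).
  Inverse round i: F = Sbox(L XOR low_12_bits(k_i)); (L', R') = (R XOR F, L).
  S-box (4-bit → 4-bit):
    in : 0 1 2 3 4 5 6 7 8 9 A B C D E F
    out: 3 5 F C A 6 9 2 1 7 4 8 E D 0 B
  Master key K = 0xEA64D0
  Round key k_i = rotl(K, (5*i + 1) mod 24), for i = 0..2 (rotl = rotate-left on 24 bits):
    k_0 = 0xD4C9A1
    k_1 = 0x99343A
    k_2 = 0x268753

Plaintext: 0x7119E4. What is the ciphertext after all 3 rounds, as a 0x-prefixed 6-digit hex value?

s_0 = plaintext = 0x7119E4
s_1 = Round(s_0, k_0) = 0x9E44B7
s_2 = Round(s_1, k_1) = 0x4B7AF9
s_3 = Round(s_2, k_2) = 0xAF99F3

0xAF99F3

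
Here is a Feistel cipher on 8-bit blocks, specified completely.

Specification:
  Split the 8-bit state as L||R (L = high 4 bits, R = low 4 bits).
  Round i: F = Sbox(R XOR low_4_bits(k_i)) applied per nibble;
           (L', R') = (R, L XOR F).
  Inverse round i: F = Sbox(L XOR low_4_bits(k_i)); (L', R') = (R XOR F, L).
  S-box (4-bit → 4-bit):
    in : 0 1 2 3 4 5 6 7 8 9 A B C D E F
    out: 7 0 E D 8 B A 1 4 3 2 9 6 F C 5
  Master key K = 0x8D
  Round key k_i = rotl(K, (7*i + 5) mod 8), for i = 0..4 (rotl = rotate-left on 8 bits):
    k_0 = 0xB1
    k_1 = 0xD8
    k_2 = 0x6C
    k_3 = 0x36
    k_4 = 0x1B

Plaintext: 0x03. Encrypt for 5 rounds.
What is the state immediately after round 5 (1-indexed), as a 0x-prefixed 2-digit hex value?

s_0 = plaintext = 0x03
s_1 = Round(s_0, k_0) = 0x3E
s_2 = Round(s_1, k_1) = 0xE9
s_3 = Round(s_2, k_2) = 0x95
s_4 = Round(s_3, k_3) = 0x54
s_5 = Round(s_4, k_4) = 0x40

0x40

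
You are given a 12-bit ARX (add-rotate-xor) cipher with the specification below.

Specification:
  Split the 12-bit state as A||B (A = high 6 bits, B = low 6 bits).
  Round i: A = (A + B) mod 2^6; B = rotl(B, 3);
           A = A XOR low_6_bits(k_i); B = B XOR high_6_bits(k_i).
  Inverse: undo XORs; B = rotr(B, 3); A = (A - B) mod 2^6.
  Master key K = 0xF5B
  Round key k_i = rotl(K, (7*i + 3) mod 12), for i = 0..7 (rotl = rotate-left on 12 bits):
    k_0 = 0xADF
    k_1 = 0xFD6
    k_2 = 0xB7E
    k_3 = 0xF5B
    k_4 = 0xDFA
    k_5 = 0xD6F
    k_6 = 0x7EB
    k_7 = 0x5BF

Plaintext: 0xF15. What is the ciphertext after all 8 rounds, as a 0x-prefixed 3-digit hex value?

0x1C1

s_0 = plaintext = 0xF15
s_1 = Round(s_0, k_0) = 0x381
s_2 = Round(s_1, k_1) = 0x677
s_3 = Round(s_2, k_2) = 0xB93
s_4 = Round(s_3, k_3) = 0x6A7
s_5 = Round(s_4, k_4) = 0xECB
s_6 = Round(s_5, k_5) = 0xA6C
s_7 = Round(s_6, k_6) = 0xFBA
s_8 = Round(s_7, k_7) = 0x1C1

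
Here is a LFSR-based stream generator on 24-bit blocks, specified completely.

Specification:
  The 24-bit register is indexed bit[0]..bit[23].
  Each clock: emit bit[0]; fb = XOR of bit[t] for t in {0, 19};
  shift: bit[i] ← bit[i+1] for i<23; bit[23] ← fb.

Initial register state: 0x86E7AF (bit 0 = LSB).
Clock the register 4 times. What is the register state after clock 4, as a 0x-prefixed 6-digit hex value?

0xF86E7A

reg_0 = 0x86E7AF
clock 1: out=1, reg = 0xC373D7
clock 2: out=1, reg = 0xE1B9EB
clock 3: out=1, reg = 0xF0DCF5
clock 4: out=1, reg = 0xF86E7A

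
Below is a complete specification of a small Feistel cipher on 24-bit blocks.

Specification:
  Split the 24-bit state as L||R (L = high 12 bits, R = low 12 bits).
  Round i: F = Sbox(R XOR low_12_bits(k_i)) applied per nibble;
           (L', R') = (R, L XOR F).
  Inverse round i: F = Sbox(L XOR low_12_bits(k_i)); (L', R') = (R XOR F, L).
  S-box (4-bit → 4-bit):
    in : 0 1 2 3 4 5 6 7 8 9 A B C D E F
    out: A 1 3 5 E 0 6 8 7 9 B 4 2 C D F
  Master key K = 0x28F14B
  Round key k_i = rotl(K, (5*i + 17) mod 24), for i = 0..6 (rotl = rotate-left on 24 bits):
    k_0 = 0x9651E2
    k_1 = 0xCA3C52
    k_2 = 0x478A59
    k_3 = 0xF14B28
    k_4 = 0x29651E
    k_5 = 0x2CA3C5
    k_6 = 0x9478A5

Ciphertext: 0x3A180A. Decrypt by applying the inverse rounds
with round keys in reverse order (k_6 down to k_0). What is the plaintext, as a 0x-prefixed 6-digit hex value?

s_0 = ciphertext = 0x3A180A
s_1 = InvRound(s_0, k_6) = 0xCA43A1
s_2 = InvRound(s_1, k_5) = 0xCC0CA4
s_3 = InvRound(s_2, k_4) = 0x569CC0
s_4 = InvRound(s_3, k_3) = 0x121569
s_5 = InvRound(s_4, k_2) = 0x1EE121
s_6 = InvRound(s_5, k_1) = 0xD631EE
s_7 = InvRound(s_6, k_0) = 0x39FD63

0x39FD63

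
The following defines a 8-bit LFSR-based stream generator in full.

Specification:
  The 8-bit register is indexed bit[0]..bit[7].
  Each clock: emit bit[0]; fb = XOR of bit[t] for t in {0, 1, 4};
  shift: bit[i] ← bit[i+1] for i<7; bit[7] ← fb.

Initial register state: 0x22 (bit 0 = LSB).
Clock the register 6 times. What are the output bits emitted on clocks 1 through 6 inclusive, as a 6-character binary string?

010001

reg_0 = 0x22
clock 1: out=0, reg = 0x91
clock 2: out=1, reg = 0x48
clock 3: out=0, reg = 0x24
clock 4: out=0, reg = 0x12
clock 5: out=0, reg = 0x09
clock 6: out=1, reg = 0x84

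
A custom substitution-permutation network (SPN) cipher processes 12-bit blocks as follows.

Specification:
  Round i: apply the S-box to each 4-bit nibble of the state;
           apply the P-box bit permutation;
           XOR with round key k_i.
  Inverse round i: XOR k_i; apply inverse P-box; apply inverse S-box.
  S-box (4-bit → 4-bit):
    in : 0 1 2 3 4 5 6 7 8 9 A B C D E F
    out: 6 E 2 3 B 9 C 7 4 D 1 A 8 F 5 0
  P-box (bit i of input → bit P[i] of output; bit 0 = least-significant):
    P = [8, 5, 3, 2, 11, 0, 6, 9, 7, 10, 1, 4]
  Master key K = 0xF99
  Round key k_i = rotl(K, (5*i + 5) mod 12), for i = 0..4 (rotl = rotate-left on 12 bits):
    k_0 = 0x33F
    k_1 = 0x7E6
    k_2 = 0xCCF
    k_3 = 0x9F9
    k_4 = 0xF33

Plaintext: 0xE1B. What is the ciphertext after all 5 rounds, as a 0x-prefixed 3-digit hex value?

s_0 = plaintext = 0xE1B
s_1 = Round(s_0, k_0) = 0x1D8
s_2 = Round(s_1, k_1) = 0x9BD
s_3 = Round(s_2, k_2) = 0xF70
s_4 = Round(s_3, k_3) = 0x190
s_5 = Round(s_4, k_4) = 0x149

0x149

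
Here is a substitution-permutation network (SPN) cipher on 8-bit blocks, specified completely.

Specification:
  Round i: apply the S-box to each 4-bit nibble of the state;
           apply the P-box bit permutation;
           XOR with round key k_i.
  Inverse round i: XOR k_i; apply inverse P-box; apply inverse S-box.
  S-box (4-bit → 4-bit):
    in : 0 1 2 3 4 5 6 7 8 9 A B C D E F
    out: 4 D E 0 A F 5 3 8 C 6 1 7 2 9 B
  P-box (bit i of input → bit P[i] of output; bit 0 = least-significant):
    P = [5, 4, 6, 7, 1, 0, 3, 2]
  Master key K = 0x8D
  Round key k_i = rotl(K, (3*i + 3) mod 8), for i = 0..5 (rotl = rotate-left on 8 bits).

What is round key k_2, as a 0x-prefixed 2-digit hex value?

K = 0x8D
k_0 = rotl(K, (3*0+3) mod 8) = rotl(K, 3) = 0x6C
k_1 = rotl(K, (3*1+3) mod 8) = rotl(K, 6) = 0x63
k_2 = rotl(K, (3*2+3) mod 8) = rotl(K, 1) = 0x1B

0x1B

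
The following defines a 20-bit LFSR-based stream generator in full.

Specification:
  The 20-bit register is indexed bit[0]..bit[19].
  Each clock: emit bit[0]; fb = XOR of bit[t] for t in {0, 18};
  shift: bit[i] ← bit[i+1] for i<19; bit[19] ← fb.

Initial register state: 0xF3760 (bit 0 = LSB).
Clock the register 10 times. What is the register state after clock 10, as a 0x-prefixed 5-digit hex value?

reg_0 = 0xF3760
clock 1: out=0, reg = 0xF9BB0
clock 2: out=0, reg = 0xFCDD8
clock 3: out=0, reg = 0xFE6EC
clock 4: out=0, reg = 0xFF376
clock 5: out=0, reg = 0xFF9BB
clock 6: out=1, reg = 0x7FCDD
clock 7: out=1, reg = 0x3FE6E
clock 8: out=0, reg = 0x1FF37
clock 9: out=1, reg = 0x8FF9B
clock 10: out=1, reg = 0xC7FCD

0xC7FCD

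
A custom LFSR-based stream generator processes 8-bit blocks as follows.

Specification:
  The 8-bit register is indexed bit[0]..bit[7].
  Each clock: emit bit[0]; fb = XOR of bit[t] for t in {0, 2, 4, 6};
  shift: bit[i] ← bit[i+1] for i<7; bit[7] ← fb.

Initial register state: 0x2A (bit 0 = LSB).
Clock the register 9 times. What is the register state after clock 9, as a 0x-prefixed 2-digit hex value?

reg_0 = 0x2A
clock 1: out=0, reg = 0x15
clock 2: out=1, reg = 0x8A
clock 3: out=0, reg = 0x45
clock 4: out=1, reg = 0xA2
clock 5: out=0, reg = 0x51
clock 6: out=1, reg = 0xA8
clock 7: out=0, reg = 0x54
clock 8: out=0, reg = 0xAA
clock 9: out=0, reg = 0x55

0x55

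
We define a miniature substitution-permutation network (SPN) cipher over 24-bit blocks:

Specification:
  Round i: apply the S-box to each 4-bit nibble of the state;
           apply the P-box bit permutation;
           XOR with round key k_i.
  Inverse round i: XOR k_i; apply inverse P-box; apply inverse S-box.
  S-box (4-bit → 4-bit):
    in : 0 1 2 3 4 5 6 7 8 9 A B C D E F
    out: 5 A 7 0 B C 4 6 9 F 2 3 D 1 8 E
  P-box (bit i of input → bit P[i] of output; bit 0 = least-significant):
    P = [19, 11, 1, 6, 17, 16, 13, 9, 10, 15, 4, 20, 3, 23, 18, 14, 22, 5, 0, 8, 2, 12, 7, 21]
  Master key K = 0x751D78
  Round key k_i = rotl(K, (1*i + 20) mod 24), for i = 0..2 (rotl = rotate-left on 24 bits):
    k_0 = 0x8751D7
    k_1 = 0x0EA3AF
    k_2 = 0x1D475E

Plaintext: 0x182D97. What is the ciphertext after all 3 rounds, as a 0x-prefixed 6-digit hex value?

s_0 = plaintext = 0x182D97
s_1 = Round(s_0, k_0) = 0x606EDD
s_2 = Round(s_1, k_1) = 0x50A32E
s_3 = Round(s_2, k_2) = 0xFE679F

0xFE679F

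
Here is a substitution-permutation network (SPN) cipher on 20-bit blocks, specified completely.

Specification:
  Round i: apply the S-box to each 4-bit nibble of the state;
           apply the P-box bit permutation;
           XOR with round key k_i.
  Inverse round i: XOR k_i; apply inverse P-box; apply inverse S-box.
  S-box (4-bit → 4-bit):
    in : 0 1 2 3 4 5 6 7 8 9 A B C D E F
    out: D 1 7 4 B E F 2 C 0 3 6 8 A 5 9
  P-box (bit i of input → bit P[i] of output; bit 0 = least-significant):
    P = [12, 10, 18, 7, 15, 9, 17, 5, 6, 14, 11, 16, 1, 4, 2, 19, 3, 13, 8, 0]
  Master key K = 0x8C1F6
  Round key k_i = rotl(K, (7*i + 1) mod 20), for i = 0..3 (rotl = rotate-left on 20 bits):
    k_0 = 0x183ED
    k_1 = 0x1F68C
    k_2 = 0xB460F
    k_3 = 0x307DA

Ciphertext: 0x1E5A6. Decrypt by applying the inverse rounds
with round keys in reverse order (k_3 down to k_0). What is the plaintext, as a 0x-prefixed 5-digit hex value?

s_0 = ciphertext = 0x1E5A6
s_1 = InvRound(s_0, k_3) = 0xABA69
s_2 = InvRound(s_1, k_2) = 0x7E6FA
s_3 = InvRound(s_2, k_1) = 0x9218E
s_4 = InvRound(s_3, k_0) = 0xDF149

0xDF149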